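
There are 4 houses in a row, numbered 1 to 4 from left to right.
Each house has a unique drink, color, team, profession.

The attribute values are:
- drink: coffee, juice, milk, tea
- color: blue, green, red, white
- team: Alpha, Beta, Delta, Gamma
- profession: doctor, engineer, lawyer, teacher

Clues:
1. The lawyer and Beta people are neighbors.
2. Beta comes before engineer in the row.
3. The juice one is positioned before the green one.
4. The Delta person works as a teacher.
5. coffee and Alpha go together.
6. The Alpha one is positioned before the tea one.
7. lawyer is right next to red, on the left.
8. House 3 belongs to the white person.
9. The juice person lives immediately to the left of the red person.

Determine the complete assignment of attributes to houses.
Solution:

House | Drink | Color | Team | Profession
-----------------------------------------
  1   | juice | blue | Gamma | lawyer
  2   | milk | red | Beta | doctor
  3   | coffee | white | Alpha | engineer
  4   | tea | green | Delta | teacher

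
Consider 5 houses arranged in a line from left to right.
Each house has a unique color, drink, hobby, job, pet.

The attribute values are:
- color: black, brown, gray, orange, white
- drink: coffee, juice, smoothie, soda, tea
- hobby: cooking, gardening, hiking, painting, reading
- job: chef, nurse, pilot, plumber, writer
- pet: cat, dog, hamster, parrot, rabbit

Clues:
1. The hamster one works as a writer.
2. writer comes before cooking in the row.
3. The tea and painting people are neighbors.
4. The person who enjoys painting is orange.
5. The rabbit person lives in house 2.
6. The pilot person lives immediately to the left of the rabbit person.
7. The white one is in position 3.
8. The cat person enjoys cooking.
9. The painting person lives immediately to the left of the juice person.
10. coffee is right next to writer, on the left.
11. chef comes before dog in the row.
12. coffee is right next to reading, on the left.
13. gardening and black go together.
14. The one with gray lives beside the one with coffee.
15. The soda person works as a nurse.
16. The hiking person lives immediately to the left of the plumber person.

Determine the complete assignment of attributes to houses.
Solution:

House | Color | Drink | Hobby | Job | Pet
-----------------------------------------
  1   | gray | tea | hiking | pilot | parrot
  2   | orange | coffee | painting | plumber | rabbit
  3   | white | juice | reading | writer | hamster
  4   | brown | smoothie | cooking | chef | cat
  5   | black | soda | gardening | nurse | dog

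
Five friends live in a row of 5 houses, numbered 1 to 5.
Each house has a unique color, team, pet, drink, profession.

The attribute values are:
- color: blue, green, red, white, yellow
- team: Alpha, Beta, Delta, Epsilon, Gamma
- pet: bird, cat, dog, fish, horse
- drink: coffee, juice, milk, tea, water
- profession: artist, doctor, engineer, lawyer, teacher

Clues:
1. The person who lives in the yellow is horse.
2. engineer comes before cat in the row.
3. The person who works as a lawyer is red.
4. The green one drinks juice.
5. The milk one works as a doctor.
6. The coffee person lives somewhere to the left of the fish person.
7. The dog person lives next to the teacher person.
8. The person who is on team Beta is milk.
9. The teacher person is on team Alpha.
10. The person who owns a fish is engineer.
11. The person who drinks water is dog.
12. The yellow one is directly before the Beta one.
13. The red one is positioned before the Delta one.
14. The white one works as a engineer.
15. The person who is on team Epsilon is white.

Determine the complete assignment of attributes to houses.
Solution:

House | Color | Team | Pet | Drink | Profession
-----------------------------------------------
  1   | red | Gamma | dog | water | lawyer
  2   | yellow | Alpha | horse | coffee | teacher
  3   | blue | Beta | bird | milk | doctor
  4   | white | Epsilon | fish | tea | engineer
  5   | green | Delta | cat | juice | artist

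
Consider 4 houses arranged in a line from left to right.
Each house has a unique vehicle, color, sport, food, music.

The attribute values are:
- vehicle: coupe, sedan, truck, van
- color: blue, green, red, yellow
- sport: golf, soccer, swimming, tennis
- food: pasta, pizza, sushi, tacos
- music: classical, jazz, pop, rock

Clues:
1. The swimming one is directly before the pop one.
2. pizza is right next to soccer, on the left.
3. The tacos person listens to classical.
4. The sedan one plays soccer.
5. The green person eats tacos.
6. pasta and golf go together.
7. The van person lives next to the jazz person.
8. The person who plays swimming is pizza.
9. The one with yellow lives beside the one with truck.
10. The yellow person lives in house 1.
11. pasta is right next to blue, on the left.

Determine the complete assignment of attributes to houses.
Solution:

House | Vehicle | Color | Sport | Food | Music
----------------------------------------------
  1   | van | yellow | golf | pasta | rock
  2   | truck | blue | swimming | pizza | jazz
  3   | sedan | red | soccer | sushi | pop
  4   | coupe | green | tennis | tacos | classical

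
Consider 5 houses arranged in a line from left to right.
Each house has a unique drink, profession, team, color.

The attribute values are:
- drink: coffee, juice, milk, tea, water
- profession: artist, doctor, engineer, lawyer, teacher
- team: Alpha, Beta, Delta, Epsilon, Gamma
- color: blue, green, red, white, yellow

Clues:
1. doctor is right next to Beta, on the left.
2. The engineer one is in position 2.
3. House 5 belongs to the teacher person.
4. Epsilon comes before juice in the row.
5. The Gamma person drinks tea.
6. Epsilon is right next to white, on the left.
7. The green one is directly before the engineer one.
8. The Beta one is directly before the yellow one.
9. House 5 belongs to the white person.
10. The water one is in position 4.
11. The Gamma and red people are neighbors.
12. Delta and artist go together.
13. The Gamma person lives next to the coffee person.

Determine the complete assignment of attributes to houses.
Solution:

House | Drink | Profession | Team | Color
-----------------------------------------
  1   | tea | doctor | Gamma | green
  2   | coffee | engineer | Beta | red
  3   | milk | artist | Delta | yellow
  4   | water | lawyer | Epsilon | blue
  5   | juice | teacher | Alpha | white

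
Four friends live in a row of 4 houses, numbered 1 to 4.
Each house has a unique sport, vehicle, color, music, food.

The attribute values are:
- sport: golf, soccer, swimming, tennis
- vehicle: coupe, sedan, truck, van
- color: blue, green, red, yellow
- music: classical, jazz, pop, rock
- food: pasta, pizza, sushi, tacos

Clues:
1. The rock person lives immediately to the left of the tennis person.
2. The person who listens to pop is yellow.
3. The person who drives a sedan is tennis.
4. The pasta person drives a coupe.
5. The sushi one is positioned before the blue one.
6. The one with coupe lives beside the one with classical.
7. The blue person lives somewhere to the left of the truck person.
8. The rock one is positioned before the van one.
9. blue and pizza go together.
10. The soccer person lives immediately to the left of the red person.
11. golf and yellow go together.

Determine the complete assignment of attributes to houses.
Solution:

House | Sport | Vehicle | Color | Music | Food
----------------------------------------------
  1   | soccer | coupe | green | rock | pasta
  2   | tennis | sedan | red | classical | sushi
  3   | swimming | van | blue | jazz | pizza
  4   | golf | truck | yellow | pop | tacos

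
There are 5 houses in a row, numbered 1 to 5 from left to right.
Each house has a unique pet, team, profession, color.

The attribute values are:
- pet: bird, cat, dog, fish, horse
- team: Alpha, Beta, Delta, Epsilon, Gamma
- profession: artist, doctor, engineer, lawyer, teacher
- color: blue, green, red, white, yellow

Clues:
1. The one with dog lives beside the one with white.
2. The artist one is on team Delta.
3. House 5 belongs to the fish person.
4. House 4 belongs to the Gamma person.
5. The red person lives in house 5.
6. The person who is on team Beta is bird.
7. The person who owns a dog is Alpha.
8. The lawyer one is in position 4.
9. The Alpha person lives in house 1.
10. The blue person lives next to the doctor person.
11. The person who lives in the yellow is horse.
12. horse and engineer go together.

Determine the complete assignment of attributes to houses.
Solution:

House | Pet | Team | Profession | Color
---------------------------------------
  1   | dog | Alpha | teacher | blue
  2   | bird | Beta | doctor | white
  3   | horse | Epsilon | engineer | yellow
  4   | cat | Gamma | lawyer | green
  5   | fish | Delta | artist | red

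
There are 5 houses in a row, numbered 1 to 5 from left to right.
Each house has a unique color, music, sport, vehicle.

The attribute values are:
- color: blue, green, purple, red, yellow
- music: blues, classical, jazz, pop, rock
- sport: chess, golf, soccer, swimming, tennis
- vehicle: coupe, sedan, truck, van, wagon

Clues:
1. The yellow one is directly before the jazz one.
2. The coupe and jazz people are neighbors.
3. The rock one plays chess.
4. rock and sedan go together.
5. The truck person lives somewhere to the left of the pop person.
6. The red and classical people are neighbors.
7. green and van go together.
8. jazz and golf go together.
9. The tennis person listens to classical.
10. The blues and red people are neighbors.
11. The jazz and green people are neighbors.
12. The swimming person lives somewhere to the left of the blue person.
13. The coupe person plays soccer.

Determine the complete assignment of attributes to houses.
Solution:

House | Color | Music | Sport | Vehicle
---------------------------------------
  1   | yellow | blues | soccer | coupe
  2   | red | jazz | golf | truck
  3   | green | classical | tennis | van
  4   | purple | pop | swimming | wagon
  5   | blue | rock | chess | sedan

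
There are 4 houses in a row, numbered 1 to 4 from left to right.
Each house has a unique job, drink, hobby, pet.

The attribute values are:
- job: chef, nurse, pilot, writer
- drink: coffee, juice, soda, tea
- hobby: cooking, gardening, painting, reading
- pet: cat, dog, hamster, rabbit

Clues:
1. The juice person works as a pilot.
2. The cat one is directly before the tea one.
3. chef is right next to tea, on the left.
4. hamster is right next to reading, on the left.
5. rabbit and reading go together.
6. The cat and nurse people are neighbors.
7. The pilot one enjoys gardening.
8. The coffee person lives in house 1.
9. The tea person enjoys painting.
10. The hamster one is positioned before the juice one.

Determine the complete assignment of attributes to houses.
Solution:

House | Job | Drink | Hobby | Pet
---------------------------------
  1   | chef | coffee | cooking | cat
  2   | nurse | tea | painting | hamster
  3   | writer | soda | reading | rabbit
  4   | pilot | juice | gardening | dog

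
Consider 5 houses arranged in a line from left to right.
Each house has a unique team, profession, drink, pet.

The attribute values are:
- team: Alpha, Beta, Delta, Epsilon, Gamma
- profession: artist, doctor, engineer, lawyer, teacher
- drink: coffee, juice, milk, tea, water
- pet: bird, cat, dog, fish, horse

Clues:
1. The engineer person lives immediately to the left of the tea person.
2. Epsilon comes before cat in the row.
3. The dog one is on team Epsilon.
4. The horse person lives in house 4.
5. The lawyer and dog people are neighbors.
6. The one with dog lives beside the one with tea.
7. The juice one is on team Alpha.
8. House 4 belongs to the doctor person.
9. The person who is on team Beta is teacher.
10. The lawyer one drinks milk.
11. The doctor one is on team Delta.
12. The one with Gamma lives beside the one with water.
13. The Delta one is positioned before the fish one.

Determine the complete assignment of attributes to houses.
Solution:

House | Team | Profession | Drink | Pet
---------------------------------------
  1   | Gamma | lawyer | milk | bird
  2   | Epsilon | engineer | water | dog
  3   | Beta | teacher | tea | cat
  4   | Delta | doctor | coffee | horse
  5   | Alpha | artist | juice | fish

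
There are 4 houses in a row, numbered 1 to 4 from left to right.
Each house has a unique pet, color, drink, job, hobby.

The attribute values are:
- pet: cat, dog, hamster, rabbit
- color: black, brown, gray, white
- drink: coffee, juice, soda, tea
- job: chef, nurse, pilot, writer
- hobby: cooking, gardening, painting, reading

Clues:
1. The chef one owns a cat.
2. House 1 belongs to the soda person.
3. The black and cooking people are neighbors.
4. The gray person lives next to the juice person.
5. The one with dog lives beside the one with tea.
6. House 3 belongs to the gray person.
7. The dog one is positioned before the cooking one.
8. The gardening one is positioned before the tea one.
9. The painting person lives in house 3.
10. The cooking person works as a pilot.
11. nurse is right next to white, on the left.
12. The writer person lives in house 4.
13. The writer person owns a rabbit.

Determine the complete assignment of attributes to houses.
Solution:

House | Pet | Color | Drink | Job | Hobby
-----------------------------------------
  1   | dog | black | soda | nurse | gardening
  2   | hamster | white | tea | pilot | cooking
  3   | cat | gray | coffee | chef | painting
  4   | rabbit | brown | juice | writer | reading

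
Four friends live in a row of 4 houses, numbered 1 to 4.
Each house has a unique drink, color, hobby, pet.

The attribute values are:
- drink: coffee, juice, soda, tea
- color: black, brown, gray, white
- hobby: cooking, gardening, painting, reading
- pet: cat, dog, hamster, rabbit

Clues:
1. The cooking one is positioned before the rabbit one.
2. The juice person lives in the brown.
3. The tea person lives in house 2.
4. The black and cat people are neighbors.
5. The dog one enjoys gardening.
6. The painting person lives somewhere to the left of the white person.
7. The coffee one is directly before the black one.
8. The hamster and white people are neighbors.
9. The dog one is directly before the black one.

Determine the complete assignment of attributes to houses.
Solution:

House | Drink | Color | Hobby | Pet
-----------------------------------
  1   | coffee | gray | gardening | dog
  2   | tea | black | painting | hamster
  3   | soda | white | cooking | cat
  4   | juice | brown | reading | rabbit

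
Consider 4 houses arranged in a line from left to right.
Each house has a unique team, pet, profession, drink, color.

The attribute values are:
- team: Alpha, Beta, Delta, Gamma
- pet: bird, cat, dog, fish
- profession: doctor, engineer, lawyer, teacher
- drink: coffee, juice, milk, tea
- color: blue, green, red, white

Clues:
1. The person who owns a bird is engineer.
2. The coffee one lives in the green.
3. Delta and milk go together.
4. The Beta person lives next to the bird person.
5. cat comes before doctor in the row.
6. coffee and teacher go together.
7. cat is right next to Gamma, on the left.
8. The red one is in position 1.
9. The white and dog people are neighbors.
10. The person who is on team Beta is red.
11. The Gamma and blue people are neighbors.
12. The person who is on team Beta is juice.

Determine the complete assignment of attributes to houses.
Solution:

House | Team | Pet | Profession | Drink | Color
-----------------------------------------------
  1   | Beta | cat | lawyer | juice | red
  2   | Gamma | bird | engineer | tea | white
  3   | Delta | dog | doctor | milk | blue
  4   | Alpha | fish | teacher | coffee | green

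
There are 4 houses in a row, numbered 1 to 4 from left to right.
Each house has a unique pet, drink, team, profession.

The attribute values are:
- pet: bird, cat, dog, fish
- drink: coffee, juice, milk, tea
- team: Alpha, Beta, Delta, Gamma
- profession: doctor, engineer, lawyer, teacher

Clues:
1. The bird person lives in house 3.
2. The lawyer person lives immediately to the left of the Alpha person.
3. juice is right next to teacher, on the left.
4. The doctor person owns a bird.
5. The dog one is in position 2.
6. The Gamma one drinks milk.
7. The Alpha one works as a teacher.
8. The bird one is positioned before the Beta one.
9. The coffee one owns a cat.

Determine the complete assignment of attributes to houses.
Solution:

House | Pet | Drink | Team | Profession
---------------------------------------
  1   | fish | juice | Delta | lawyer
  2   | dog | tea | Alpha | teacher
  3   | bird | milk | Gamma | doctor
  4   | cat | coffee | Beta | engineer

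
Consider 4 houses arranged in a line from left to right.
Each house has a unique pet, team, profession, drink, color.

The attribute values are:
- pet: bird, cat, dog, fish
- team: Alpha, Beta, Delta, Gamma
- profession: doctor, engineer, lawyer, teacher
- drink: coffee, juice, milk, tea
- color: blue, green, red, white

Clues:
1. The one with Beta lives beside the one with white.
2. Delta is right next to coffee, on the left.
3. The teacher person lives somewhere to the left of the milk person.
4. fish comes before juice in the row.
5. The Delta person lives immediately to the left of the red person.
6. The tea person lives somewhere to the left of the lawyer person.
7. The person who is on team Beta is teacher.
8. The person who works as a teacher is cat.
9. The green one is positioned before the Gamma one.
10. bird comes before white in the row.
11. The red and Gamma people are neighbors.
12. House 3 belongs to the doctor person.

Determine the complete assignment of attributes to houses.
Solution:

House | Pet | Team | Profession | Drink | Color
-----------------------------------------------
  1   | bird | Delta | engineer | tea | green
  2   | cat | Beta | teacher | coffee | red
  3   | fish | Gamma | doctor | milk | white
  4   | dog | Alpha | lawyer | juice | blue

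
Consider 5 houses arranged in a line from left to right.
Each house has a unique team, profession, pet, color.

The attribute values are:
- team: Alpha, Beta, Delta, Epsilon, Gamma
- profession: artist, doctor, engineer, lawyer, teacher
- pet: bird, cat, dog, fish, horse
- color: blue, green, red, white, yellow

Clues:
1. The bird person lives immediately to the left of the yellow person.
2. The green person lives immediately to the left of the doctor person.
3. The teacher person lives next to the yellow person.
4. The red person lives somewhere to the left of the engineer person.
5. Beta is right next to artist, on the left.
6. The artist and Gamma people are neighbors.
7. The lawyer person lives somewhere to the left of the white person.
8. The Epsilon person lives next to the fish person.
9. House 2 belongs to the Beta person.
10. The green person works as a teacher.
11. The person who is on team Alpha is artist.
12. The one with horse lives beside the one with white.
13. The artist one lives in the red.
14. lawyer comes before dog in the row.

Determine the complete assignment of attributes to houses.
Solution:

House | Team | Profession | Pet | Color
---------------------------------------
  1   | Epsilon | teacher | bird | green
  2   | Beta | doctor | fish | yellow
  3   | Alpha | artist | cat | red
  4   | Gamma | lawyer | horse | blue
  5   | Delta | engineer | dog | white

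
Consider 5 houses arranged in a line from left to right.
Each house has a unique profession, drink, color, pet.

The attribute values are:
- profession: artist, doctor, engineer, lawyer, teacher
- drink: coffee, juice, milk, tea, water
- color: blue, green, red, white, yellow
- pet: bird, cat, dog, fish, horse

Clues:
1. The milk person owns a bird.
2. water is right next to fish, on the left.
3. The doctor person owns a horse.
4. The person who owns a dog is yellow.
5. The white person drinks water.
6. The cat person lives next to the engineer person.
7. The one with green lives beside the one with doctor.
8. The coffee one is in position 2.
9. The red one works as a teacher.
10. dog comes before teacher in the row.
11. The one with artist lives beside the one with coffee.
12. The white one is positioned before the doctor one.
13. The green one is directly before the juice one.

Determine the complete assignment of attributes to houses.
Solution:

House | Profession | Drink | Color | Pet
----------------------------------------
  1   | artist | water | white | cat
  2   | engineer | coffee | green | fish
  3   | doctor | juice | blue | horse
  4   | lawyer | tea | yellow | dog
  5   | teacher | milk | red | bird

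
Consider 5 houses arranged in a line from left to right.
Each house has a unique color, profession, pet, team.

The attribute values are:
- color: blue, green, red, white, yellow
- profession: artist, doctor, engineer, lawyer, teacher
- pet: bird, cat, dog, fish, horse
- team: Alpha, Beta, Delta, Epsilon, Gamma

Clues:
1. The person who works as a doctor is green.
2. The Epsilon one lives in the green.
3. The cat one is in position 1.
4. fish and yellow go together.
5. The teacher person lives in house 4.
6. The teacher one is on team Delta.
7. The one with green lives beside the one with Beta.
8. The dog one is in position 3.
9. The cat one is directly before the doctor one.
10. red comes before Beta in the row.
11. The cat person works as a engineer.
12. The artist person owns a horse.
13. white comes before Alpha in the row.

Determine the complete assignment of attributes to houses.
Solution:

House | Color | Profession | Pet | Team
---------------------------------------
  1   | red | engineer | cat | Gamma
  2   | green | doctor | bird | Epsilon
  3   | white | lawyer | dog | Beta
  4   | yellow | teacher | fish | Delta
  5   | blue | artist | horse | Alpha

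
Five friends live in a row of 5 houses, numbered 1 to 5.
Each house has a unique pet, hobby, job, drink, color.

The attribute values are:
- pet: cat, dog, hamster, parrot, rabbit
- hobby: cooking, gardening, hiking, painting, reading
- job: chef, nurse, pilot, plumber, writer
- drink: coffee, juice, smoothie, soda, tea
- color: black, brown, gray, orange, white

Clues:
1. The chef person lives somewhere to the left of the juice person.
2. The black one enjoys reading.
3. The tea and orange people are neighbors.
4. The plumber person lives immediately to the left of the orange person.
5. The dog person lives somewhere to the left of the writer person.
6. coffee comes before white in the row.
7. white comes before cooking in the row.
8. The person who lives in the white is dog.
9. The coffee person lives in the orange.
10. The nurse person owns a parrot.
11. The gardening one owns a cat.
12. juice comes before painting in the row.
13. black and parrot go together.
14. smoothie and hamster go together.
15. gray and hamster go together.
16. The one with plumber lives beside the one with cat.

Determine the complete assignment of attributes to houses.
Solution:

House | Pet | Hobby | Job | Drink | Color
-----------------------------------------
  1   | rabbit | hiking | plumber | tea | brown
  2   | cat | gardening | chef | coffee | orange
  3   | parrot | reading | nurse | juice | black
  4   | dog | painting | pilot | soda | white
  5   | hamster | cooking | writer | smoothie | gray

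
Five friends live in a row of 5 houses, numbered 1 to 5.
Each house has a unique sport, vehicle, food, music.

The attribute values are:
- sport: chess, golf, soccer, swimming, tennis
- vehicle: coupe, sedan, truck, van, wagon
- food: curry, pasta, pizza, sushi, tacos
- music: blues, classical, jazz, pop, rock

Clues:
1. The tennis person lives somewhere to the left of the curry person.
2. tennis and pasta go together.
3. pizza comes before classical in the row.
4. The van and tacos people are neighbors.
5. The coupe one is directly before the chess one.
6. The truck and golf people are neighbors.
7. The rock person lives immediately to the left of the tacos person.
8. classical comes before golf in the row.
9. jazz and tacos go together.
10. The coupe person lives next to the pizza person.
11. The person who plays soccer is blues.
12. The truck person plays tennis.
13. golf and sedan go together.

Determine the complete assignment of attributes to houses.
Solution:

House | Sport | Vehicle | Food | Music
--------------------------------------
  1   | soccer | coupe | sushi | blues
  2   | chess | van | pizza | rock
  3   | swimming | wagon | tacos | jazz
  4   | tennis | truck | pasta | classical
  5   | golf | sedan | curry | pop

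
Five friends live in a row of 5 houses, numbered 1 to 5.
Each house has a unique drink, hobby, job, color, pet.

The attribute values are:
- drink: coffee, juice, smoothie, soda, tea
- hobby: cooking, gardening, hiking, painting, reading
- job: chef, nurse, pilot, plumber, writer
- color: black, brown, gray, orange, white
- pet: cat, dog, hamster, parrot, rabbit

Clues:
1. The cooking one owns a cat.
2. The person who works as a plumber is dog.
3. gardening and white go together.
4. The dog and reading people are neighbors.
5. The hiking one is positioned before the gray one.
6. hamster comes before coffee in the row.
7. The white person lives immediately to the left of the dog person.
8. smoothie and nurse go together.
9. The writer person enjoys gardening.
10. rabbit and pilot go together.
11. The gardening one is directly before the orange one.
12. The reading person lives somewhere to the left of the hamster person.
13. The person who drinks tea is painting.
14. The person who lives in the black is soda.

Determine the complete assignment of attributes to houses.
Solution:

House | Drink | Hobby | Job | Color | Pet
-----------------------------------------
  1   | juice | gardening | writer | white | parrot
  2   | tea | painting | plumber | orange | dog
  3   | soda | reading | pilot | black | rabbit
  4   | smoothie | hiking | nurse | brown | hamster
  5   | coffee | cooking | chef | gray | cat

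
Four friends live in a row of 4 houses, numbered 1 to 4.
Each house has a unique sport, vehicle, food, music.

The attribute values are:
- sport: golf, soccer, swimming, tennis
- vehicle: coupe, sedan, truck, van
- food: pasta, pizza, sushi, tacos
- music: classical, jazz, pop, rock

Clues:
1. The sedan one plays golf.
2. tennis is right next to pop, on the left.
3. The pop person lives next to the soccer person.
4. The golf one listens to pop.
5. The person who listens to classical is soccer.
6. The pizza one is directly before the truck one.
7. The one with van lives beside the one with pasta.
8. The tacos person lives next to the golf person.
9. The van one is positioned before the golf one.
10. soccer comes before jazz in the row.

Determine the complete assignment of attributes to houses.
Solution:

House | Sport | Vehicle | Food | Music
--------------------------------------
  1   | tennis | van | tacos | rock
  2   | golf | sedan | pasta | pop
  3   | soccer | coupe | pizza | classical
  4   | swimming | truck | sushi | jazz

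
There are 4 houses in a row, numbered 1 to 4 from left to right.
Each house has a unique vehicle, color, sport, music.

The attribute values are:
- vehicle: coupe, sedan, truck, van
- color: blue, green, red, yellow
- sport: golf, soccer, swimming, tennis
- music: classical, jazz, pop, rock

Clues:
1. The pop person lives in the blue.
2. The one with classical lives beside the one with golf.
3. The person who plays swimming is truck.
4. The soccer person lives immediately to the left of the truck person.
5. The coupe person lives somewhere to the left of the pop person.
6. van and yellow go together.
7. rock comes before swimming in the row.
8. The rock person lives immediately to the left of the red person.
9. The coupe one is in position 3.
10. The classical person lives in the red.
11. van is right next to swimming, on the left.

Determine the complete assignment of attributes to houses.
Solution:

House | Vehicle | Color | Sport | Music
---------------------------------------
  1   | van | yellow | soccer | rock
  2   | truck | red | swimming | classical
  3   | coupe | green | golf | jazz
  4   | sedan | blue | tennis | pop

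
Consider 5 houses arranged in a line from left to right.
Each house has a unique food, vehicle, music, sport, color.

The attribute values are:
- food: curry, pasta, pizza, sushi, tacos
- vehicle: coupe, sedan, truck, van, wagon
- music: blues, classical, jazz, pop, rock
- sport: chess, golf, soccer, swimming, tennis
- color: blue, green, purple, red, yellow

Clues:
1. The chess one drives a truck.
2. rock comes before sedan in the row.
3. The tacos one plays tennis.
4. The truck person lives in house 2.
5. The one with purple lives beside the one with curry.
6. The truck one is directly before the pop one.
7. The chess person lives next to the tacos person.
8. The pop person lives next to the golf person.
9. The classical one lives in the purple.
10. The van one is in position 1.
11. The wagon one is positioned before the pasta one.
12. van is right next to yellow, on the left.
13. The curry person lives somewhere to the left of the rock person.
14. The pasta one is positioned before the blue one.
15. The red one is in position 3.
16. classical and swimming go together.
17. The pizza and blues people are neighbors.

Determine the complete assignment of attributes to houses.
Solution:

House | Food | Vehicle | Music | Sport | Color
----------------------------------------------
  1   | pizza | van | classical | swimming | purple
  2   | curry | truck | blues | chess | yellow
  3   | tacos | wagon | pop | tennis | red
  4   | pasta | coupe | rock | golf | green
  5   | sushi | sedan | jazz | soccer | blue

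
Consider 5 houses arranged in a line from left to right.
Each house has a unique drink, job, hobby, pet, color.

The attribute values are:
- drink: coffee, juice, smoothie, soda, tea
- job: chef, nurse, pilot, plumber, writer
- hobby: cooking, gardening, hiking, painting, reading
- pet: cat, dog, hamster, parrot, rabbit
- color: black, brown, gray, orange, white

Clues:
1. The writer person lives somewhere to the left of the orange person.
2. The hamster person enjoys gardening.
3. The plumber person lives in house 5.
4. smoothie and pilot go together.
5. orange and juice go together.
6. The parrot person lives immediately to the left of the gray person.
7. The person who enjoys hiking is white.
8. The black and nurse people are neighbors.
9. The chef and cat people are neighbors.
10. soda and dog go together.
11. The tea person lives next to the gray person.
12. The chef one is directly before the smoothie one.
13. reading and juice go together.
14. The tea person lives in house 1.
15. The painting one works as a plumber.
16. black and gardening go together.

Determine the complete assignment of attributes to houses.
Solution:

House | Drink | Job | Hobby | Pet | Color
-----------------------------------------
  1   | tea | chef | hiking | parrot | white
  2   | smoothie | pilot | cooking | cat | gray
  3   | coffee | writer | gardening | hamster | black
  4   | juice | nurse | reading | rabbit | orange
  5   | soda | plumber | painting | dog | brown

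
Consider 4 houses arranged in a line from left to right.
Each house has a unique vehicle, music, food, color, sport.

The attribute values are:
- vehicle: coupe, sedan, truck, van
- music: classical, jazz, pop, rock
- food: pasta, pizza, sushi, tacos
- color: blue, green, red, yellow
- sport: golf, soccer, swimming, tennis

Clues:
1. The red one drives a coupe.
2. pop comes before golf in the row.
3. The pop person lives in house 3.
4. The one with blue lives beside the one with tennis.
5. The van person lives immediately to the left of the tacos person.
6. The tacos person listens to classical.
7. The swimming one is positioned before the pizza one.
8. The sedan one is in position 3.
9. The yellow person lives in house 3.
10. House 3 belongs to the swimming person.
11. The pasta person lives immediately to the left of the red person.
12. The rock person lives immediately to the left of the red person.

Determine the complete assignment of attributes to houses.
Solution:

House | Vehicle | Music | Food | Color | Sport
----------------------------------------------
  1   | van | rock | pasta | blue | soccer
  2   | coupe | classical | tacos | red | tennis
  3   | sedan | pop | sushi | yellow | swimming
  4   | truck | jazz | pizza | green | golf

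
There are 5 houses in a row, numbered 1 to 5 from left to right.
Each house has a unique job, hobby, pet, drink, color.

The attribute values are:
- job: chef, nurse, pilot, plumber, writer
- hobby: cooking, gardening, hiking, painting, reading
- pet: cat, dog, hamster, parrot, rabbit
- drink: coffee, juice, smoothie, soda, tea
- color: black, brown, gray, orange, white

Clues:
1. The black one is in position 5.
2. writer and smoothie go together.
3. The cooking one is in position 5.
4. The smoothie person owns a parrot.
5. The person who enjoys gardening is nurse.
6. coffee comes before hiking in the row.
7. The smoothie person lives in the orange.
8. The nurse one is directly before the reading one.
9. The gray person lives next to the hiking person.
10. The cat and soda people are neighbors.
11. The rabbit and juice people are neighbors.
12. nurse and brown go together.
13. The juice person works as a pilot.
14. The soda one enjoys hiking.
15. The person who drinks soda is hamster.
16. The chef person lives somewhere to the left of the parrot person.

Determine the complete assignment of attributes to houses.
Solution:

House | Job | Hobby | Pet | Drink | Color
-----------------------------------------
  1   | nurse | gardening | rabbit | coffee | brown
  2   | pilot | reading | cat | juice | gray
  3   | chef | hiking | hamster | soda | white
  4   | writer | painting | parrot | smoothie | orange
  5   | plumber | cooking | dog | tea | black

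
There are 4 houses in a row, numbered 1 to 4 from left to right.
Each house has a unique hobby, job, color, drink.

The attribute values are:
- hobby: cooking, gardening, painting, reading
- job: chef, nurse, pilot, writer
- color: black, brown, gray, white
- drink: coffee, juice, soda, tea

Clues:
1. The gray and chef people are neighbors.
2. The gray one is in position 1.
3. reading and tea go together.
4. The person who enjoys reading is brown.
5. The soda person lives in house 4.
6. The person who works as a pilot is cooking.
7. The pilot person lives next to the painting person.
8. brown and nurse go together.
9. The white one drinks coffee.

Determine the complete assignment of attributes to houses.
Solution:

House | Hobby | Job | Color | Drink
-----------------------------------
  1   | cooking | pilot | gray | juice
  2   | painting | chef | white | coffee
  3   | reading | nurse | brown | tea
  4   | gardening | writer | black | soda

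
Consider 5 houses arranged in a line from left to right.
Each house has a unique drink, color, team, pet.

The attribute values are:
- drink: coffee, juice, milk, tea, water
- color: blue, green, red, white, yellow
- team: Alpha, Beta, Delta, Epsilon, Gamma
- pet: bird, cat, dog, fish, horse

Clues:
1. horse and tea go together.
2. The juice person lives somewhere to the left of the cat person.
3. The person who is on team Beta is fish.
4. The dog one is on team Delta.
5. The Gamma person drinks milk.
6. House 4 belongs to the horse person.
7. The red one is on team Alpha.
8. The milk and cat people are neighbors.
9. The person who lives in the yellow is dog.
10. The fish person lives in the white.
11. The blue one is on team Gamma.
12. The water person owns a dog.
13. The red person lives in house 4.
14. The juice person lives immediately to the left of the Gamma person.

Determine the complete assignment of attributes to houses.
Solution:

House | Drink | Color | Team | Pet
----------------------------------
  1   | juice | white | Beta | fish
  2   | milk | blue | Gamma | bird
  3   | coffee | green | Epsilon | cat
  4   | tea | red | Alpha | horse
  5   | water | yellow | Delta | dog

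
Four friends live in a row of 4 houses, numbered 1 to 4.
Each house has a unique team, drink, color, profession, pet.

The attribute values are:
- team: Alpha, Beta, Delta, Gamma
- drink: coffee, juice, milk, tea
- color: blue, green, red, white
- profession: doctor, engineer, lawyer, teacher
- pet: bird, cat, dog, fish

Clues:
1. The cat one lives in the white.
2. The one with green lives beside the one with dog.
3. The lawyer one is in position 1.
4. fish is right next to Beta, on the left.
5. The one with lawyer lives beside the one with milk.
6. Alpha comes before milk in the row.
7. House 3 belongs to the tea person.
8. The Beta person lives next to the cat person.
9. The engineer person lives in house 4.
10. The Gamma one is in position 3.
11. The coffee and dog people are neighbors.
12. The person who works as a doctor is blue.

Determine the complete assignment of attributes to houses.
Solution:

House | Team | Drink | Color | Profession | Pet
-----------------------------------------------
  1   | Alpha | coffee | green | lawyer | fish
  2   | Beta | milk | blue | doctor | dog
  3   | Gamma | tea | white | teacher | cat
  4   | Delta | juice | red | engineer | bird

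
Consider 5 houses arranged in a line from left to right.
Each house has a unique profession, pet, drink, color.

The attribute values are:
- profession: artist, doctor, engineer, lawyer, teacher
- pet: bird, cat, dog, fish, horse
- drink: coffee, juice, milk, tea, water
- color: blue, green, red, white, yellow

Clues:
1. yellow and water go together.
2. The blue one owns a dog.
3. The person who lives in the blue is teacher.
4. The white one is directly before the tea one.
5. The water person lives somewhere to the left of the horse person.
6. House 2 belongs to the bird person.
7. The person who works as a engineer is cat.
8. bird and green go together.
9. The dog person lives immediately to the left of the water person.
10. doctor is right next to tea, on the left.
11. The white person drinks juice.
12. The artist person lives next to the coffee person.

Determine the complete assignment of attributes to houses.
Solution:

House | Profession | Pet | Drink | Color
----------------------------------------
  1   | doctor | fish | juice | white
  2   | artist | bird | tea | green
  3   | teacher | dog | coffee | blue
  4   | engineer | cat | water | yellow
  5   | lawyer | horse | milk | red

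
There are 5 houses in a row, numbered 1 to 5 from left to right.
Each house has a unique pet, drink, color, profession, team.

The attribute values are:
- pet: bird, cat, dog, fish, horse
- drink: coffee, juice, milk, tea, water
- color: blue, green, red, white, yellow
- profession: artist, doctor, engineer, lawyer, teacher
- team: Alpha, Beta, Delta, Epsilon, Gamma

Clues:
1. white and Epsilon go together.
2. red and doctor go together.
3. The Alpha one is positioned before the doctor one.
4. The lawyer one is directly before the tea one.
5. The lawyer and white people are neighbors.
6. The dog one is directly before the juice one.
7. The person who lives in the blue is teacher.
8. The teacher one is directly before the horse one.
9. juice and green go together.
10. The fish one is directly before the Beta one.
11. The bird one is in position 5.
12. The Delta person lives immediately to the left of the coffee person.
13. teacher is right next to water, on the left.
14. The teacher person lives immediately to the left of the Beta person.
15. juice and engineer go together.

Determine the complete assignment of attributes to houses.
Solution:

House | Pet | Drink | Color | Profession | Team
-----------------------------------------------
  1   | fish | milk | blue | teacher | Alpha
  2   | horse | water | yellow | lawyer | Beta
  3   | dog | tea | white | artist | Epsilon
  4   | cat | juice | green | engineer | Delta
  5   | bird | coffee | red | doctor | Gamma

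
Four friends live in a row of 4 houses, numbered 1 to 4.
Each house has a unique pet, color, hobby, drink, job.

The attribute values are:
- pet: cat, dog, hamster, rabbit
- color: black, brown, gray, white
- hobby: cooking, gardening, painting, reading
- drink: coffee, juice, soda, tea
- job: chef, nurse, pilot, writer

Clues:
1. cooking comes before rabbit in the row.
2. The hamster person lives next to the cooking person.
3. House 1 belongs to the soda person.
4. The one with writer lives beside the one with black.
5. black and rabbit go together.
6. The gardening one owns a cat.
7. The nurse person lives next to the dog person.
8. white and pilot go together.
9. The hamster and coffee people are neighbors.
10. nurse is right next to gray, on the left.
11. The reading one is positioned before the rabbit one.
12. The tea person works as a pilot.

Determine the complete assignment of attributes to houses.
Solution:

House | Pet | Color | Hobby | Drink | Job
-----------------------------------------
  1   | hamster | brown | reading | soda | nurse
  2   | dog | gray | cooking | coffee | writer
  3   | rabbit | black | painting | juice | chef
  4   | cat | white | gardening | tea | pilot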